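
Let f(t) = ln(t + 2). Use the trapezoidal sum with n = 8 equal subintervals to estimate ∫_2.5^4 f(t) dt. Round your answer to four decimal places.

Δt = (4 − 2.5)/8 = 0.1875.
f(2.5) ≈ 1.5041, f(2.6875) ≈ 1.5449, f(2.875) ≈ 1.5841, f(3.0625) ≈ 1.6219, f(3.25) ≈ 1.6582, f(3.4375) ≈ 1.6933, f(3.625) ≈ 1.7272, f(3.8125) ≈ 1.7600, f(4) ≈ 1.7918.
T_8 = (Δt/2)·[f(t_0) + 2f(t_1) + ... + 2f(t_{7}) + f(t_8)].
Sum ≈ 2.4820.

2.4820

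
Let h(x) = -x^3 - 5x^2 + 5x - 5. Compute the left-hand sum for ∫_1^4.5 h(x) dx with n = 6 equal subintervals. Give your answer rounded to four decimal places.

-175.2238

Δx = (4.5 − 1)/6 = 7/12.
Left endpoints: 1, 19/12, 13/6, 2.75, 10/3, 47/12.
h(1) = -6, h(19/12) = -23479/1728, h(13/6) = -6007/216, h(2.75) = -49.859375, h(10/3) = -2185/27, h(47/12) = -211163/1728.
Sum = Δx · [h(1) + h(19/12) + h(13/6) + ...].
Sum ≈ -175.2238.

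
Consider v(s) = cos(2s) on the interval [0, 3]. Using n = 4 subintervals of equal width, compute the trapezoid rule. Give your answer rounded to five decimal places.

Δs = (3 − 0)/4 = 0.75.
v(0) ≈ 1.00000, v(0.75) ≈ 0.07074, v(1.5) ≈ -0.98999, v(2.25) ≈ -0.21080, v(3) ≈ 0.96017.
T_4 = (Δs/2)·[v(s_0) + 2v(s_1) + 2v(s_2) + 2v(s_3) + v(s_4)].
Sum ≈ -0.11247.

-0.11247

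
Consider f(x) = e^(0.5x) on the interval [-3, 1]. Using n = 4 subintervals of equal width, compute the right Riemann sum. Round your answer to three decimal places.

3.623

Δx = (1 − (-3))/4 = 1.
Right endpoints: -2, -1, 0, 1.
f(-2) ≈ 0.368, f(-1) ≈ 0.607, f(0) ≈ 1.000, f(1) ≈ 1.649.
Sum = Δx · [f(-2) + f(-1) + f(0) + f(1)].
Sum ≈ 3.623.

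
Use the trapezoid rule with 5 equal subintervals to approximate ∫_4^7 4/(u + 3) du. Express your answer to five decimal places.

Δu = (7 − 4)/5 = 0.6.
f(4) = 4/7, f(4.6) = 10/19, f(5.2) = 20/41, f(5.8) = 5/11, f(6.4) = 20/47, f(7) = 0.4.
T_5 = (Δu/2)·[f(u_0) + 2f(u_1) + ... + 2f(u_{4}) + f(u_5)].
Sum ≈ 1.42795.

1.42795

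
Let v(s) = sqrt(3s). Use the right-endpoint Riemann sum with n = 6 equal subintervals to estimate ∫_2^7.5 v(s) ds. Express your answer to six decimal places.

21.481846

Δs = (7.5 − 2)/6 = 11/12.
Right endpoints: 35/12, 23/6, 4.75, 17/3, 79/12, 7.5.
v(35/12) ≈ 2.958040, v(23/6) ≈ 3.391165, v(4.75) ≈ 3.774917, v(17/3) ≈ 4.123106, v(79/12) ≈ 4.444097, v(7.5) ≈ 4.743416.
Sum = Δs · [v(35/12) + v(23/6) + v(4.75) + ...].
Sum ≈ 21.481846.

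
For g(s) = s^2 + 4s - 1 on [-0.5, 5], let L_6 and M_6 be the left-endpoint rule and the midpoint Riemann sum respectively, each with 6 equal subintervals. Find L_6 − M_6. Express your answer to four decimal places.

-20.2717

L_6 ≈ 65.051505.
M_6 ≈ 85.323206.
L_6 − M_6 ≈ -20.2717.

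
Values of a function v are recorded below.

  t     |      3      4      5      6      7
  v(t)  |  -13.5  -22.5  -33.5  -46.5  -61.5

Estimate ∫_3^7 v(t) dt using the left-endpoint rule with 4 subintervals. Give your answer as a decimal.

-116

Δt = 1.
Sum = 1·[(-13.5) + (-22.5) + (-33.5) + (-46.5)] = -116.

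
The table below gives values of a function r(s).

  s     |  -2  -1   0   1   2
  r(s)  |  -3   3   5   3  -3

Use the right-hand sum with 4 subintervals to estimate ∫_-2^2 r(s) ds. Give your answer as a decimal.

Δs = 1.
Sum = 1·[3 + 5 + 3 + (-3)] = 8.

8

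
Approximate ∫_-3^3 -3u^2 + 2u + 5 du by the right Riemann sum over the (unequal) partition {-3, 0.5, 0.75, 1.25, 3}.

-7.015625

Subinterval widths: 3.5, 0.25, 0.5, 1.75.
Right endpoints: 0.5, 0.75, 1.25, 3.
f(0.5) = 5.25, f(0.75) = 4.8125, f(1.25) = 2.8125, f(3) = -16.
Sum = Σ Δu_i · f(u_i).
Sum = -7.015625.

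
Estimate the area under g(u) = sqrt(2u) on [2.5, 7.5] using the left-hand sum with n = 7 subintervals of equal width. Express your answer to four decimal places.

Δu = (7.5 − 2.5)/7 = 5/7.
Left endpoints: 2.5, 45/14, 55/14, 65/14, 75/14, 85/14, 95/14.
g(2.5) ≈ 2.2361, g(45/14) ≈ 2.5355, g(55/14) ≈ 2.8031, g(65/14) ≈ 3.0472, g(75/14) ≈ 3.2733, g(85/14) ≈ 3.4847, g(95/14) ≈ 3.6839.
Sum = Δu · [g(2.5) + g(45/14) + g(55/14) + ...].
Sum ≈ 15.0455.

15.0455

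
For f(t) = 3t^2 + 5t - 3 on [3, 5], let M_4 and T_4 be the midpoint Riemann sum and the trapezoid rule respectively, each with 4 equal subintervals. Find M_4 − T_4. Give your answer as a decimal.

-0.375

M_4 = 131.875.
T_4 = 132.25.
M_4 − T_4 = -0.375.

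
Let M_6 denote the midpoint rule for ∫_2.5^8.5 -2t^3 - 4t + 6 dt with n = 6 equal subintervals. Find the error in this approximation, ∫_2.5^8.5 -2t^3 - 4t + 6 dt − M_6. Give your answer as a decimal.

Exact integral: ∫_2.5^8.5 f(t) dt = -2686.5.
M_6 = -2670.
Error = -2686.5 − (-2670) = -16.5.

-16.5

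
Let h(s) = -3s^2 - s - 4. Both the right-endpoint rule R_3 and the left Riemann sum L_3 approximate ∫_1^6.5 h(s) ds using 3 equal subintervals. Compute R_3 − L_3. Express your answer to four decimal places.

R_3 ≈ -443.972222.
L_3 ≈ -207.013889.
R_3 − L_3 ≈ -236.9583.

-236.9583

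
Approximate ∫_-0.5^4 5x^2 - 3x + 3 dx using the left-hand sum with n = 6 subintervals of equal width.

74.390625

Δx = (4 − (-0.5))/6 = 0.75.
Left endpoints: -0.5, 0.25, 1, 1.75, 2.5, 3.25.
f(-0.5) = 5.75, f(0.25) = 2.5625, f(1) = 5, f(1.75) = 13.0625, f(2.5) = 26.75, f(3.25) = 46.0625.
Sum = Δx · [f(-0.5) + f(0.25) + f(1) + ...].
Sum = 74.390625.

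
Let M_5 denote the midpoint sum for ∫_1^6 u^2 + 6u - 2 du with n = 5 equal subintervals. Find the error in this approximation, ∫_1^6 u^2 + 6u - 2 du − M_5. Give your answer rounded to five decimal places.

0.41667

Exact integral: ∫_1^6 f(u) du ≈ 166.6666667.
M_5 = 166.25.
Error ≈ 166.6666667 − 166.25 ≈ 0.41667.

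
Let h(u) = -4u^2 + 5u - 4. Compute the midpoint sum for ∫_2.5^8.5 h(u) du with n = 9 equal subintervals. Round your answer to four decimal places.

-656.1111

Δu = (8.5 − 2.5)/9 = 2/3.
Midpoints: 17/6, 3.5, 25/6, 29/6, 5.5, 37/6, 41/6, 7.5, 49/6.
h(17/6) = -395/18, h(3.5) = -35.5, h(25/6) = -947/18, h(29/6) = -1319/18, h(5.5) = -97.5, h(37/6) = -2255/18, h(41/6) = -2819/18, h(7.5) = -191.5, h(49/6) = -4139/18.
Sum = Δu · [h(17/6) + h(3.5) + h(25/6) + ...].
Sum ≈ -656.1111.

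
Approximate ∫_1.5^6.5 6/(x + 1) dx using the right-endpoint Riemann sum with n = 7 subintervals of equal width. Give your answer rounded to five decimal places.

6.05621

Δx = (6.5 − 1.5)/7 = 5/7.
Right endpoints: 31/14, 41/14, 51/14, 61/14, 71/14, 81/14, 6.5.
f(31/14) = 28/15, f(41/14) = 84/55, f(51/14) = 84/65, f(61/14) = 1.12, f(71/14) = 84/85, f(81/14) = 84/95, f(6.5) = 0.8.
Sum = Δx · [f(31/14) + f(41/14) + f(51/14) + ...].
Sum ≈ 6.05621.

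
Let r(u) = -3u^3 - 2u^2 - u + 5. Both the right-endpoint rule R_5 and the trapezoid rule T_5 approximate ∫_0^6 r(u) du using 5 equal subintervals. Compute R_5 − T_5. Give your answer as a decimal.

-435.6

R_5 = -1581.36.
T_5 = -1145.76.
R_5 − T_5 = -435.6.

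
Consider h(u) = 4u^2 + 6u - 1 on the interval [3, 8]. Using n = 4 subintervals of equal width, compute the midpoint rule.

804.0625

Δu = (8 − 3)/4 = 1.25.
Midpoints: 3.625, 4.875, 6.125, 7.375.
h(3.625) = 73.3125, h(4.875) = 123.3125, h(6.125) = 185.8125, h(7.375) = 260.8125.
Sum = Δu · [h(3.625) + h(4.875) + h(6.125) + h(7.375)].
Sum = 804.0625.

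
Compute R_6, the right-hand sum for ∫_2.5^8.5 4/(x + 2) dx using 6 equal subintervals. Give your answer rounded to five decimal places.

Δx = (8.5 − 2.5)/6 = 1.
Right endpoints: 3.5, 4.5, 5.5, 6.5, 7.5, 8.5.
f(3.5) = 8/11, f(4.5) = 8/13, f(5.5) = 8/15, f(6.5) = 8/17, f(7.5) = 8/19, f(8.5) = 8/21.
Sum = Δx · [f(3.5) + f(4.5) + f(5.5) + ...].
Sum ≈ 3.14858.

3.14858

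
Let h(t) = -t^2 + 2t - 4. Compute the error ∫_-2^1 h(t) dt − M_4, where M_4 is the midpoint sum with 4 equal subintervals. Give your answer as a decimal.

-0.140625

Exact integral: ∫_-2^1 h(t) dt = -18.
M_4 = -17.859375.
Error = -18 − (-17.859375) = -0.140625.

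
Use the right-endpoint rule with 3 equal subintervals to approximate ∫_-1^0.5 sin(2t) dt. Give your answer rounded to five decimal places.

Δt = (0.5 − (-1))/3 = 0.5.
Right endpoints: -0.5, 0, 0.5.
f(-0.5) ≈ -0.84147, f(0) ≈ 0.00000, f(0.5) ≈ 0.84147.
Sum = Δt · [f(-0.5) + f(0) + f(0.5)].
Sum ≈ 0.00000.

0.00000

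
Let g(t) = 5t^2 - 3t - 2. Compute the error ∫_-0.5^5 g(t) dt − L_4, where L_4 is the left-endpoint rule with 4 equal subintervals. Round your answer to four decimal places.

Exact integral: ∫_-0.5^5 g(t) dt ≈ 160.416667.
L_4 = 95.34765625.
Error ≈ 160.416667 − 95.34765625 ≈ 65.0690.

65.0690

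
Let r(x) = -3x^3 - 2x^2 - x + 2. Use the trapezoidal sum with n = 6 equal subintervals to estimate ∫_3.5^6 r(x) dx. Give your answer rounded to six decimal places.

Δx = (6 − 3.5)/6 = 5/12.
r(3.5) = -154.625, r(47/12) = -122599/576, r(13/3) = -284, r(4.75) = -369.390625, r(31/6) = -33863/72, r(67/12) = -112913/192, r(6) = -724.
T_6 = (Δx/2)·[r(x_0) + 2r(x_1) + ... + 2r(x_{5}) + r(x_6)].
Sum ≈ -984.981916.

-984.981916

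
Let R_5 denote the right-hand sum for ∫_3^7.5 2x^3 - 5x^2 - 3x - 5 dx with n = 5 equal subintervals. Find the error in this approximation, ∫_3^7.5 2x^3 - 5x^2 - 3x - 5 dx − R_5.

-259.09875

Exact integral: ∫_3^7.5 f(x) dx = 790.03125.
R_5 = 1049.13.
Error = 790.03125 − 1049.13 = -259.09875.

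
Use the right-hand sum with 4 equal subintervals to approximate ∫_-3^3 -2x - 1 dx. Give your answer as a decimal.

-15

Δx = (3 − (-3))/4 = 1.5.
Right endpoints: -1.5, 0, 1.5, 3.
f(-1.5) = 2, f(0) = -1, f(1.5) = -4, f(3) = -7.
Sum = Δx · [f(-1.5) + f(0) + f(1.5) + f(3)].
Sum = -15.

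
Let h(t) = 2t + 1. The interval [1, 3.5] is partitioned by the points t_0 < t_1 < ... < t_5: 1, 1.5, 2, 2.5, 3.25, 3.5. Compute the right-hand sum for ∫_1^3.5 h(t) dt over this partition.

Subinterval widths: 0.5, 0.5, 0.5, 0.75, 0.25.
Right endpoints: 1.5, 2, 2.5, 3.25, 3.5.
h(1.5) = 4, h(2) = 5, h(2.5) = 6, h(3.25) = 7.5, h(3.5) = 8.
Sum = Σ Δt_i · h(t_i).
Sum = 15.125.

15.125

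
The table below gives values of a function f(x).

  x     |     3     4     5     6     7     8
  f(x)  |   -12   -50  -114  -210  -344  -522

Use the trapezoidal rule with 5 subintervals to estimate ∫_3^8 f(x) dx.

-985

Δx = 1.
T_5 = (1/2)·[(-12) + 2·(-50) + 2·(-114) + 2·(-210) + 2·(-344) + (-522)] = -985.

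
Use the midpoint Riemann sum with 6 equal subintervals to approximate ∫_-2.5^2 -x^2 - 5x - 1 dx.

Δx = (2 − (-2.5))/6 = 0.75.
Midpoints: -2.125, -1.375, -0.625, 0.125, 0.875, 1.625.
f(-2.125) = 5.109375, f(-1.375) = 3.984375, f(-0.625) = 1.734375, f(0.125) = -1.640625, f(0.875) = -6.140625, f(1.625) = -11.765625.
Sum = Δx · [f(-2.125) + f(-1.375) + f(-0.625) + ...].
Sum = -6.5390625.

-6.5390625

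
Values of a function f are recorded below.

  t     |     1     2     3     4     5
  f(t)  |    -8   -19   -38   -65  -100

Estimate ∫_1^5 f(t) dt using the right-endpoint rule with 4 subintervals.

Δt = 1.
Sum = 1·[(-19) + (-38) + (-65) + (-100)] = -222.

-222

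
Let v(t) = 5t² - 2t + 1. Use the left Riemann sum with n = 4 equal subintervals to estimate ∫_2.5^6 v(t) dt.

Δt = (6 − 2.5)/4 = 0.875.
Left endpoints: 2.5, 3.375, 4.25, 5.125.
v(2.5) = 27.25, v(3.375) = 51.203125, v(4.25) = 82.8125, v(5.125) = 122.078125.
Sum = Δt · [v(2.5) + v(3.375) + v(4.25) + v(5.125)].
Sum = 247.92578125.

247.92578125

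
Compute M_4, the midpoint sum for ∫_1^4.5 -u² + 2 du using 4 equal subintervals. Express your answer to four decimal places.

-22.8184

Δu = (4.5 − 1)/4 = 0.875.
Midpoints: 1.4375, 2.3125, 3.1875, 4.0625.
f(1.4375) = -0.06640625, f(2.3125) = -3.34765625, f(3.1875) = -8.16015625, f(4.0625) = -14.50390625.
Sum = Δu · [f(1.4375) + f(2.3125) + f(3.1875) + f(4.0625)].
Sum ≈ -22.8184.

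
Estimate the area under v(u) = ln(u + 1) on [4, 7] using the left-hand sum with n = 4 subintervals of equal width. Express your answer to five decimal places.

Δu = (7 − 4)/4 = 0.75.
Left endpoints: 4, 4.75, 5.5, 6.25.
v(4) ≈ 1.60944, v(4.75) ≈ 1.74920, v(5.5) ≈ 1.87180, v(6.25) ≈ 1.98100.
Sum = Δu · [v(4) + v(4.75) + v(5.5) + v(6.25)].
Sum ≈ 5.40858.

5.40858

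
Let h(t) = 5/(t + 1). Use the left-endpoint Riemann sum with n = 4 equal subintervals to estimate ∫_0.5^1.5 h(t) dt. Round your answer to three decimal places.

Δt = (1.5 − 0.5)/4 = 0.25.
Left endpoints: 0.5, 0.75, 1, 1.25.
h(0.5) = 10/3, h(0.75) = 20/7, h(1) = 2.5, h(1.25) = 20/9.
Sum = Δt · [h(0.5) + h(0.75) + h(1) + h(1.25)].
Sum ≈ 2.728.

2.728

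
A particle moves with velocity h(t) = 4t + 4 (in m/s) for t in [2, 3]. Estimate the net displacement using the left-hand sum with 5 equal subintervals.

13.6

Δt = (3 − 2)/5 = 0.2.
Left endpoints: 2, 2.2, 2.4, 2.6, 2.8.
h(2) = 12, h(2.2) = 12.8, h(2.4) = 13.6, h(2.6) = 14.4, h(2.8) = 15.2.
Sum = Δt · [h(2) + h(2.2) + h(2.4) + h(2.6) + h(2.8)].
Sum = 13.6.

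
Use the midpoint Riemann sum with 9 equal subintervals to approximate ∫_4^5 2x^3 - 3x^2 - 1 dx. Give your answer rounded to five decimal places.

122.47531

Δx = (5 − 4)/9 = 1/9.
Midpoints: 73/18, 25/6, 77/18, 79/18, 4.5, 83/18, 85/18, 29/6, 89/18.
f(73/18) = 121109/1458, f(25/6) = 2473/27, f(77/18) = 146767/1458, f(79/18) = 80404/729, f(4.5) = 120.5, f(83/18) = 95717/729, f(85/18) = 208067/1458, f(29/6) = 4178/27, f(89/18) = 244093/1458.
Sum = Δx · [f(73/18) + f(25/6) + f(77/18) + ...].
Sum ≈ 122.47531.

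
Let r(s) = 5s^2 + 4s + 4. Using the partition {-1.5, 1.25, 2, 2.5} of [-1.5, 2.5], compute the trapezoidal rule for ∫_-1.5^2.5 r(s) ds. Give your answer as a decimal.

73.453125

Subinterval widths: 2.75, 0.75, 0.5.
r(-1.5) = 9.25, r(1.25) = 16.8125, r(2) = 32, r(2.5) = 45.25.
On each subinterval the trapezoid contributes (Δs_i/2)·[r(s_{i-1}) + r(s_i)].
Sum = 73.453125.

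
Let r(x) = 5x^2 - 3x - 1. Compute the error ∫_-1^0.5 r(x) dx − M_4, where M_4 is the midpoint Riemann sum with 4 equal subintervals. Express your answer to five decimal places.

0.08789

Exact integral: ∫_-1^0.5 r(x) dx = 1.5.
M_4 ≈ 1.4121094.
Error ≈ 1.5 − 1.4121094 ≈ 0.08789.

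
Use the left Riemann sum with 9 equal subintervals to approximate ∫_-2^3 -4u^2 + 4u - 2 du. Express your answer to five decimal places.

Δu = (3 − (-2))/9 = 5/9.
Left endpoints: -2, -13/9, -8/9, -1/3, 2/9, 7/9, 4/3, 17/9, 22/9.
f(-2) = -26, f(-13/9) = -1306/81, f(-8/9) = -706/81, f(-1/3) = -34/9, f(2/9) = -106/81, f(7/9) = -106/81, f(4/3) = -34/9, f(17/9) = -706/81, f(22/9) = -1306/81.
Sum = Δu · [f(-2) + f(-13/9) + f(-8/9) + ...].
Sum ≈ -47.69547.

-47.69547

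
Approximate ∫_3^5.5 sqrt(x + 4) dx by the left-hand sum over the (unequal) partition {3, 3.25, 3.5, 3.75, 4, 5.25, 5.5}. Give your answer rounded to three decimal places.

7.011

Subinterval widths: 0.25, 0.25, 0.25, 0.25, 1.25, 0.25.
Left endpoints: 3, 3.25, 3.5, 3.75, 4, 5.25.
f(3) ≈ 2.646, f(3.25) ≈ 2.693, f(3.5) ≈ 2.739, f(3.75) ≈ 2.784, f(4) ≈ 2.828, f(5.25) ≈ 3.041.
Sum = Σ Δx_i · f(x_i).
Sum ≈ 7.011.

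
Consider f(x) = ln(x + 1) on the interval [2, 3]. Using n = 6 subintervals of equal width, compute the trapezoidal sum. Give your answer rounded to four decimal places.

1.2491

Δx = (3 − 2)/6 = 1/6.
f(2) ≈ 1.0986, f(13/6) ≈ 1.1527, f(7/3) ≈ 1.2040, f(2.5) ≈ 1.2528, f(8/3) ≈ 1.2993, f(17/6) ≈ 1.3437, f(3) ≈ 1.3863.
T_6 = (Δx/2)·[f(x_0) + 2f(x_1) + ... + 2f(x_{5}) + f(x_6)].
Sum ≈ 1.2491.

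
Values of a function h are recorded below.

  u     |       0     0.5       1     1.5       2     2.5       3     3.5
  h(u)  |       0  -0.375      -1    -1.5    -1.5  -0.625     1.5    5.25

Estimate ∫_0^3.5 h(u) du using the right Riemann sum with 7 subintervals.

Δu = 0.5.
Sum = 0.5·[(-0.375) + (-1) + (-1.5) + (-1.5) + (-0.625) + 1.5 + 5.25] = 0.875.

0.875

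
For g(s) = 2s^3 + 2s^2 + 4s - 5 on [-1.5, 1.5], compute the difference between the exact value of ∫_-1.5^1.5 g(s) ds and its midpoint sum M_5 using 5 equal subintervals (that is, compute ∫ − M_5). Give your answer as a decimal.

Exact integral: ∫_-1.5^1.5 g(s) ds = -10.5.
M_5 = -10.68.
Error = -10.5 − (-10.68) = 0.18.

0.18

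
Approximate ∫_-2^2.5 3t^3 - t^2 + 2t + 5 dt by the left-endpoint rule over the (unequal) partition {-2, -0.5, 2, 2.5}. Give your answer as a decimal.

Subinterval widths: 1.5, 2.5, 0.5.
Left endpoints: -2, -0.5, 2.
f(-2) = -27, f(-0.5) = 3.375, f(2) = 29.
Sum = Σ Δt_i · f(t_i).
Sum = -17.5625.

-17.5625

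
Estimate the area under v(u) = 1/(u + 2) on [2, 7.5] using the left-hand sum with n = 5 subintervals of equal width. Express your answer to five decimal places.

0.94974

Δu = (7.5 − 2)/5 = 1.1.
Left endpoints: 2, 3.1, 4.2, 5.3, 6.4.
v(2) = 0.25, v(3.1) = 10/51, v(4.2) = 5/31, v(5.3) = 10/73, v(6.4) = 5/42.
Sum = Δu · [v(2) + v(3.1) + v(4.2) + v(5.3) + v(6.4)].
Sum ≈ 0.94974.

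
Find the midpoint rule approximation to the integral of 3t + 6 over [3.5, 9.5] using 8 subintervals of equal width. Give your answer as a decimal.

Δt = (9.5 − 3.5)/8 = 0.75.
Midpoints: 3.875, 4.625, 5.375, 6.125, 6.875, 7.625, 8.375, 9.125.
f(3.875) = 17.625, f(4.625) = 19.875, f(5.375) = 22.125, f(6.125) = 24.375, f(6.875) = 26.625, f(7.625) = 28.875, f(8.375) = 31.125, f(9.125) = 33.375.
Sum = Δt · [f(3.875) + f(4.625) + f(5.375) + ...].
Sum = 153.

153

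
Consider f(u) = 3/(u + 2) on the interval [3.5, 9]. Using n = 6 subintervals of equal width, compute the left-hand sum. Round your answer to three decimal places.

2.210

Δu = (9 − 3.5)/6 = 11/12.
Left endpoints: 3.5, 53/12, 16/3, 6.25, 43/6, 97/12.
f(3.5) = 6/11, f(53/12) = 36/77, f(16/3) = 9/22, f(6.25) = 4/11, f(43/6) = 18/55, f(97/12) = 36/121.
Sum = Δu · [f(3.5) + f(53/12) + f(16/3) + ...].
Sum ≈ 2.210.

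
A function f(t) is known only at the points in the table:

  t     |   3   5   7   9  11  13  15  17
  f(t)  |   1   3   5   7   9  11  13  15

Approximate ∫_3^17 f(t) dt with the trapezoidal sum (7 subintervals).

112

Δt = 2.
T_7 = (2/2)·[1 + 2·3 + 2·5 + 2·7 + 2·9 + 2·11 + 2·13 + 15] = 112.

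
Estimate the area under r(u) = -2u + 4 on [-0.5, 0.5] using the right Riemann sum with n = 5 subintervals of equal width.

Δu = (0.5 − (-0.5))/5 = 0.2.
Right endpoints: -0.3, -0.1, 0.1, 0.3, 0.5.
r(-0.3) = 4.6, r(-0.1) = 4.2, r(0.1) = 3.8, r(0.3) = 3.4, r(0.5) = 3.
Sum = Δu · [r(-0.3) + r(-0.1) + r(0.1) + r(0.3) + r(0.5)].
Sum = 3.8.

3.8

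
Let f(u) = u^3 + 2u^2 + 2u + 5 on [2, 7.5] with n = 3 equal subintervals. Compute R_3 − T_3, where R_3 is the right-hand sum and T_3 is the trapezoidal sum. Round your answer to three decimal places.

485.260

R_3 ≈ 1678.00926.
T_3 ≈ 1192.74884.
R_3 − T_3 ≈ 485.260.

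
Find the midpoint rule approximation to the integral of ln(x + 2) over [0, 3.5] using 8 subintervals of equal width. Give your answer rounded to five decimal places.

Δx = (3.5 − 0)/8 = 0.4375.
Midpoints: 0.21875, 0.65625, 1.09375, 1.53125, 1.96875, 2.40625, 2.84375, 3.28125.
f(0.21875) ≈ 0.79694, f(0.65625) ≈ 0.97692, f(1.09375) ≈ 1.12938, f(1.53125) ≈ 1.26165, f(1.96875) ≈ 1.37845, f(2.40625) ≈ 1.48302, f(2.84375) ≈ 1.57769, f(3.28125) ≈ 1.66416.
Sum = Δx · [f(0.21875) + f(0.65625) + f(1.09375) + ...].
Sum ≈ 4.49235.

4.49235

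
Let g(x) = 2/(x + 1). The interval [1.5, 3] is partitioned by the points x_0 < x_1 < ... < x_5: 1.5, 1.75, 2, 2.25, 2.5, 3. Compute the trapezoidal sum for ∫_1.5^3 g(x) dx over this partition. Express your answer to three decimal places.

0.942

Subinterval widths: 0.25, 0.25, 0.25, 0.25, 0.5.
g(1.5) = 0.8, g(1.75) = 8/11, g(2) = 2/3, g(2.25) = 8/13, g(2.5) = 4/7, g(3) = 0.5.
On each subinterval the trapezoid contributes (Δx_i/2)·[g(x_{i-1}) + g(x_i)].
Sum ≈ 0.942.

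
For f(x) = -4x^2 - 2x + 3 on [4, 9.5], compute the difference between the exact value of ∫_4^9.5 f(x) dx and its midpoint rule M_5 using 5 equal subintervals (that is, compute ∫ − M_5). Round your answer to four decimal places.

Exact integral: ∫_4^9.5 f(x) dx ≈ -1115.583333.
M_5 = -1113.365.
Error ≈ -1115.583333 − (-1113.365) ≈ -2.2183.

-2.2183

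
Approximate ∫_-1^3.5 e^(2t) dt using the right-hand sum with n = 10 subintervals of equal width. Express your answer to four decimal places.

Δt = (3.5 − (-1))/10 = 0.45.
Right endpoints: -0.55, -0.1, 0.35, 0.8, 1.25, 1.7, 2.15, 2.6, 3.05, 3.5.
f(-0.55) ≈ 0.3329, f(-0.1) ≈ 0.8187, f(0.35) ≈ 2.0138, f(0.8) ≈ 4.9530, f(1.25) ≈ 12.1825, f(1.7) ≈ 29.9641, f(2.15) ≈ 73.6998, f(2.6) ≈ 181.2722, f(3.05) ≈ 445.8578, f(3.5) ≈ 1096.6332.
Sum = Δt · [f(-0.55) + f(-0.1) + f(0.35) + ...].
Sum ≈ 831.4776.

831.4776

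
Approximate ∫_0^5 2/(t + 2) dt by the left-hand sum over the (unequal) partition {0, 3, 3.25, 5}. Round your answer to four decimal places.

3.7667

Subinterval widths: 3, 0.25, 1.75.
Left endpoints: 0, 3, 3.25.
f(0) = 1, f(3) = 0.4, f(3.25) = 8/21.
Sum = Σ Δt_i · f(t_i).
Sum ≈ 3.7667.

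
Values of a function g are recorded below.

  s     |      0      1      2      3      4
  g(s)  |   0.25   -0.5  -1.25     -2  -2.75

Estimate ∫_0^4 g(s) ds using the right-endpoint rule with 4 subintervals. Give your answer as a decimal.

-6.5

Δs = 1.
Sum = 1·[(-0.5) + (-1.25) + (-2) + (-2.75)] = -6.5.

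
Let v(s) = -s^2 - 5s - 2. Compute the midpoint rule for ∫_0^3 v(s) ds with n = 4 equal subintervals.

Δs = (3 − 0)/4 = 0.75.
Midpoints: 0.375, 1.125, 1.875, 2.625.
v(0.375) = -4.015625, v(1.125) = -8.890625, v(1.875) = -14.890625, v(2.625) = -22.015625.
Sum = Δs · [v(0.375) + v(1.125) + v(1.875) + v(2.625)].
Sum = -37.359375.

-37.359375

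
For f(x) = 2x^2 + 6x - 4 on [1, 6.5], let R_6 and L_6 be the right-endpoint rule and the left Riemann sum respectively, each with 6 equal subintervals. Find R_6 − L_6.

105.875

R_6 ≈ 338.644676.
L_6 ≈ 232.769676.
R_6 − L_6 = 105.875.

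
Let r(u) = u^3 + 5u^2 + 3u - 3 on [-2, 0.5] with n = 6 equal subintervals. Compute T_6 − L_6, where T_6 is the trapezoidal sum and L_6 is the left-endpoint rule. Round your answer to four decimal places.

-0.6510

T_6 ≈ -3.368779.
L_6 ≈ -2.717737.
T_6 − L_6 ≈ -0.6510.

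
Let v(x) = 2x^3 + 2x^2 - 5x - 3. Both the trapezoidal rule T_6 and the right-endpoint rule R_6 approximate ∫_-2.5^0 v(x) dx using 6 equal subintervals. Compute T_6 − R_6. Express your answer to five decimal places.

-1.30208

T_6 ≈ -1.3874421.
R_6 ≈ -0.0853588.
T_6 − R_6 ≈ -1.30208.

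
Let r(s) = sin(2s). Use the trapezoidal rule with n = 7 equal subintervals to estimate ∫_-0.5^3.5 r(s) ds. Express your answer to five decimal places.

Δs = (3.5 − (-0.5))/7 = 4/7.
r(-0.5) ≈ -0.84147, r(1/14) ≈ 0.14237, r(9/14) ≈ 0.95964, r(17/14) ≈ 0.65412, r(25/14) ≈ -0.41672, r(33/14) ≈ -1.00000, r(41/14) ≈ -0.41327, r(3.5) ≈ 0.65699.
T_7 = (Δs/2)·[r(s_0) + 2r(s_1) + ... + 2r(s_{6}) + r(s_7)].
Sum ≈ -0.09491.

-0.09491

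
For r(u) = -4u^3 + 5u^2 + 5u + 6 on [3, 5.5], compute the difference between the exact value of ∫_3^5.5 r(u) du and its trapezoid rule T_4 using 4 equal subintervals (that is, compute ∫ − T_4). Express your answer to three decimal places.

Exact integral: ∫_3^5.5 r(u) du ≈ -533.64583.
T_4 = -541.1328125.
Error ≈ -533.64583 − (-541.1328125) ≈ 7.487.

7.487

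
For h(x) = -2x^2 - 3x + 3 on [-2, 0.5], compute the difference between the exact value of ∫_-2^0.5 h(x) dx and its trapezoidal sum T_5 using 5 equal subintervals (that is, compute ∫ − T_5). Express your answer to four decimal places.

Exact integral: ∫_-2^0.5 h(x) dx ≈ 7.708333.
T_5 = 7.5.
Error ≈ 7.708333 − 7.5 ≈ 0.2083.

0.2083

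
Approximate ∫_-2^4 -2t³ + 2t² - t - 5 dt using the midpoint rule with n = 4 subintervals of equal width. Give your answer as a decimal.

Δt = (4 − (-2))/4 = 1.5.
Midpoints: -1.25, 0.25, 1.75, 3.25.
f(-1.25) = 3.28125, f(0.25) = -5.15625, f(1.75) = -11.34375, f(3.25) = -55.78125.
Sum = Δt · [f(-1.25) + f(0.25) + f(1.75) + f(3.25)].
Sum = -103.5.

-103.5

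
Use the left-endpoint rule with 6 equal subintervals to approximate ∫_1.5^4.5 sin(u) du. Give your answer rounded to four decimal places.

0.7694

Δu = (4.5 − 1.5)/6 = 0.5.
Left endpoints: 1.5, 2, 2.5, 3, 3.5, 4.
f(1.5) ≈ 0.9975, f(2) ≈ 0.9093, f(2.5) ≈ 0.5985, f(3) ≈ 0.1411, f(3.5) ≈ -0.3508, f(4) ≈ -0.7568.
Sum = Δu · [f(1.5) + f(2) + f(2.5) + ...].
Sum ≈ 0.7694.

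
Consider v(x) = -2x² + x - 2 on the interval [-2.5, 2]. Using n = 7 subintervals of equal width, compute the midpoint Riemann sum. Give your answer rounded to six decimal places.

-25.565051

Δx = (2 − (-2.5))/7 = 9/14.
Midpoints: -61/28, -43/28, -25/28, -0.25, 11/28, 29/28, 47/28.
v(-61/28) = -5359/392, v(-43/28) = -3235/392, v(-25/28) = -1759/392, v(-0.25) = -2.375, v(11/28) = -751/392, v(29/28) = -1219/392, v(47/28) = -2335/392.
Sum = Δx · [v(-61/28) + v(-43/28) + v(-25/28) + ...].
Sum ≈ -25.565051.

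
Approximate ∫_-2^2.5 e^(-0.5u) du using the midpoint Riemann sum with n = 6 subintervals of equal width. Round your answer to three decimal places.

4.835

Δu = (2.5 − (-2))/6 = 0.75.
Midpoints: -1.625, -0.875, -0.125, 0.625, 1.375, 2.125.
f(-1.625) ≈ 2.254, f(-0.875) ≈ 1.549, f(-0.125) ≈ 1.064, f(0.625) ≈ 0.732, f(1.375) ≈ 0.503, f(2.125) ≈ 0.346.
Sum = Δu · [f(-1.625) + f(-0.875) + f(-0.125) + ...].
Sum ≈ 4.835.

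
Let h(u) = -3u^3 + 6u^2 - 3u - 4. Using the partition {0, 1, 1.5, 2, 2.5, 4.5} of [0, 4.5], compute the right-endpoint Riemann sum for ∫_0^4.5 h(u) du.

Subinterval widths: 1, 0.5, 0.5, 0.5, 2.
Right endpoints: 1, 1.5, 2, 2.5, 4.5.
h(1) = -4, h(1.5) = -5.125, h(2) = -10, h(2.5) = -20.875, h(4.5) = -169.375.
Sum = Σ Δu_i · h(u_i).
Sum = -360.75.

-360.75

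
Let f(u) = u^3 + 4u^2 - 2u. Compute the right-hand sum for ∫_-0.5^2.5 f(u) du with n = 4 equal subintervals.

Δu = (2.5 − (-0.5))/4 = 0.75.
Right endpoints: 0.25, 1, 1.75, 2.5.
f(0.25) = -0.234375, f(1) = 3, f(1.75) = 14.109375, f(2.5) = 35.625.
Sum = Δu · [f(0.25) + f(1) + f(1.75) + f(2.5)].
Sum = 39.375.

39.375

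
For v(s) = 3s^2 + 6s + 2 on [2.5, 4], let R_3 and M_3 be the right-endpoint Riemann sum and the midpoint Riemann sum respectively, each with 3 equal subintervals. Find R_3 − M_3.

9.84375

R_3 = 90.375.
M_3 = 80.53125.
R_3 − M_3 = 9.84375.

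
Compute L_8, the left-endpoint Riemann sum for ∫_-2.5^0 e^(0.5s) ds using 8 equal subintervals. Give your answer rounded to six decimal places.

Δs = (0 − (-2.5))/8 = 0.3125.
Left endpoints: -2.5, -2.1875, -1.875, -1.5625, -1.25, -0.9375, -0.625, -0.3125.
f(-2.5) ≈ 0.286505, f(-2.1875) ≈ 0.334958, f(-1.875) ≈ 0.391606, f(-1.5625) ≈ 0.457833, f(-1.25) ≈ 0.535261, f(-0.9375) ≈ 0.625784, f(-0.625) ≈ 0.731616, f(-0.3125) ≈ 0.855345.
Sum = Δs · [f(-2.5) + f(-2.1875) + f(-1.875) + ...].
Sum ≈ 1.318409.

1.318409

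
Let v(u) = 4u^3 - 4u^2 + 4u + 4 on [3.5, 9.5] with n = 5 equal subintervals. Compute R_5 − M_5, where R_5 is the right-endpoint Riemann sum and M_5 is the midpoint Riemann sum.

1941.84

R_5 = 8977.56.
M_5 = 7035.72.
R_5 − M_5 = 1941.84.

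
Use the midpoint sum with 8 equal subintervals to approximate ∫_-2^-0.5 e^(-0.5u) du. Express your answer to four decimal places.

2.8675

Δu = (-0.5 − (-2))/8 = 0.1875.
Midpoints: -1.90625, -1.71875, -1.53125, -1.34375, -1.15625, -0.96875, -0.78125, -0.59375.
f(-1.90625) ≈ 2.5938, f(-1.71875) ≈ 2.3617, f(-1.53125) ≈ 2.1503, f(-1.34375) ≈ 1.9579, f(-1.15625) ≈ 1.7827, f(-0.96875) ≈ 1.6232, f(-0.78125) ≈ 1.4779, f(-0.59375) ≈ 1.3456.
Sum = Δu · [f(-1.90625) + f(-1.71875) + f(-1.53125) + ...].
Sum ≈ 2.8675.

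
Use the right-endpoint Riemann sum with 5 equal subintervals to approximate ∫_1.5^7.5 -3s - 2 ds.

Δs = (7.5 − 1.5)/5 = 1.2.
Right endpoints: 2.7, 3.9, 5.1, 6.3, 7.5.
f(2.7) = -10.1, f(3.9) = -13.7, f(5.1) = -17.3, f(6.3) = -20.9, f(7.5) = -24.5.
Sum = Δs · [f(2.7) + f(3.9) + f(5.1) + f(6.3) + f(7.5)].
Sum = -103.8.

-103.8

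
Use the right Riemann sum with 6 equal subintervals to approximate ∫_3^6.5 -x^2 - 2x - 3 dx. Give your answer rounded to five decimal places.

-138.22975

Δx = (6.5 − 3)/6 = 7/12.
Right endpoints: 43/12, 25/6, 4.75, 16/3, 71/12, 6.5.
f(43/12) = -3313/144, f(25/6) = -1033/36, f(4.75) = -35.0625, f(16/3) = -379/9, f(71/12) = -7177/144, f(6.5) = -58.25.
Sum = Δx · [f(43/12) + f(25/6) + f(4.75) + ...].
Sum ≈ -138.22975.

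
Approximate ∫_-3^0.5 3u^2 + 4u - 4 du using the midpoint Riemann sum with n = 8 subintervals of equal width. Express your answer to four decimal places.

Δu = (0.5 − (-3))/8 = 0.4375.
Midpoints: -2.78125, -2.34375, -1.90625, -1.46875, -1.03125, -0.59375, -0.15625, 0.28125.
f(-2.78125) = 8275/1024, f(-2.34375) = 3179/1024, f(-1.90625) = -741/1024, f(-1.46875) = -3485/1024, f(-1.03125) = -5053/1024, f(-0.59375) = -5445/1024, f(-0.15625) = -4661/1024, f(0.28125) = -2701/1024.
Sum = Δu · [f(-2.78125) + f(-2.34375) + f(-1.90625) + ...].
Sum ≈ -4.5425.

-4.5425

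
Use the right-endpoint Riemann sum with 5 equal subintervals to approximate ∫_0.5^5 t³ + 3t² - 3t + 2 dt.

343.35

Δt = (5 − 0.5)/5 = 0.9.
Right endpoints: 1.4, 2.3, 3.2, 4.1, 5.
f(1.4) = 6.424, f(2.3) = 23.137, f(3.2) = 55.888, f(4.1) = 109.051, f(5) = 187.
Sum = Δt · [f(1.4) + f(2.3) + f(3.2) + f(4.1) + f(5)].
Sum = 343.35.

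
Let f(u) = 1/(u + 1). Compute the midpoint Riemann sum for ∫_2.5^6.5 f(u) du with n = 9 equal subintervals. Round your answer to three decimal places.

Δu = (6.5 − 2.5)/9 = 4/9.
Midpoints: 49/18, 19/6, 65/18, 73/18, 4.5, 89/18, 97/18, 35/6, 113/18.
f(49/18) = 18/67, f(19/6) = 0.24, f(65/18) = 18/83, f(73/18) = 18/91, f(4.5) = 2/11, f(89/18) = 18/107, f(97/18) = 18/115, f(35/6) = 6/41, f(113/18) = 18/131.
Sum = Δu · [f(49/18) + f(19/6) + f(65/18) + ...].
Sum ≈ 0.762.

0.762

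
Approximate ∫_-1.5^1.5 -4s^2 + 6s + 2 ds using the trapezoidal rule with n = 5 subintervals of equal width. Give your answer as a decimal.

-3.72

Δs = (1.5 − (-1.5))/5 = 0.6.
f(-1.5) = -16, f(-0.9) = -6.64, f(-0.3) = -0.16, f(0.3) = 3.44, f(0.9) = 4.16, f(1.5) = 2.
T_5 = (Δs/2)·[f(s_0) + 2f(s_1) + ... + 2f(s_{4}) + f(s_5)].
Sum = -3.72.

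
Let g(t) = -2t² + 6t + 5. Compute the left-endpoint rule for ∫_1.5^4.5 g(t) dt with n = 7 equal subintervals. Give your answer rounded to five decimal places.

14.17347

Δt = (4.5 − 1.5)/7 = 3/7.
Left endpoints: 1.5, 27/14, 33/14, 39/14, 45/14, 51/14, 57/14.
g(1.5) = 9.5, g(27/14) = 895/98, g(33/14) = 787/98, g(39/14) = 607/98, g(45/14) = 355/98, g(51/14) = 31/98, g(57/14) = -365/98.
Sum = Δt · [g(1.5) + g(27/14) + g(33/14) + ...].
Sum ≈ 14.17347.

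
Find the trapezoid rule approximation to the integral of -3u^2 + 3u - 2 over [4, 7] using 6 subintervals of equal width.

-235.875

Δu = (7 − 4)/6 = 0.5.
f(4) = -38, f(4.5) = -49.25, f(5) = -62, f(5.5) = -76.25, f(6) = -92, f(6.5) = -109.25, f(7) = -128.
T_6 = (Δu/2)·[f(u_0) + 2f(u_1) + ... + 2f(u_{5}) + f(u_6)].
Sum = -235.875.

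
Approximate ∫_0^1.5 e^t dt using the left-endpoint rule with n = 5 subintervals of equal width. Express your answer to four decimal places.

2.9855

Δt = (1.5 − 0)/5 = 0.3.
Left endpoints: 0, 0.3, 0.6, 0.9, 1.2.
f(0) ≈ 1.0000, f(0.3) ≈ 1.3499, f(0.6) ≈ 1.8221, f(0.9) ≈ 2.4596, f(1.2) ≈ 3.3201.
Sum = Δt · [f(0) + f(0.3) + f(0.6) + f(0.9) + f(1.2)].
Sum ≈ 2.9855.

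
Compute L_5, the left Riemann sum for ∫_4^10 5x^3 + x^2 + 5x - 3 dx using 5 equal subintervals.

Δx = (10 − 4)/5 = 1.2.
Left endpoints: 4, 5.2, 6.4, 7.6, 8.8.
f(4) = 353, f(5.2) = 753.08, f(6.4) = 1380.68, f(7.6) = 2287.64, f(8.8) = 3525.8.
Sum = Δx · [f(4) + f(5.2) + f(6.4) + f(7.6) + f(8.8)].
Sum = 9960.24.

9960.24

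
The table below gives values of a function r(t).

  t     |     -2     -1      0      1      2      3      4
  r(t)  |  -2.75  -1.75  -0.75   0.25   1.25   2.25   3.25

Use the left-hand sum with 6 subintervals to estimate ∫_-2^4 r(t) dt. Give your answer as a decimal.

Δt = 1.
Sum = 1·[(-2.75) + (-1.75) + (-0.75) + 0.25 + 1.25 + 2.25] = -1.5.

-1.5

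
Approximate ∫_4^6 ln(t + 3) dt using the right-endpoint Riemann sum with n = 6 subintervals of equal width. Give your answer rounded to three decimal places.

4.195

Δt = (6 − 4)/6 = 1/3.
Right endpoints: 13/3, 14/3, 5, 16/3, 17/3, 6.
f(13/3) ≈ 1.992, f(14/3) ≈ 2.037, f(5) ≈ 2.079, f(16/3) ≈ 2.120, f(17/3) ≈ 2.159, f(6) ≈ 2.197.
Sum = Δt · [f(13/3) + f(14/3) + f(5) + ...].
Sum ≈ 4.195.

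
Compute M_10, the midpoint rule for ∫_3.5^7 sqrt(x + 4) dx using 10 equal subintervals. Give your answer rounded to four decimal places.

Δx = (7 − 3.5)/10 = 0.35.
Midpoints: 3.675, 4.025, 4.375, 4.725, 5.075, 5.425, 5.775, 6.125, 6.475, 6.825.
f(3.675) ≈ 2.7704, f(4.025) ≈ 2.8328, f(4.375) ≈ 2.8940, f(4.725) ≈ 2.9538, f(5.075) ≈ 3.0125, f(5.425) ≈ 3.0700, f(5.775) ≈ 3.1265, f(6.125) ≈ 3.1820, f(6.475) ≈ 3.2365, f(6.825) ≈ 3.2901.
Sum = Δx · [f(3.675) + f(4.025) + f(4.375) + ...].
Sum ≈ 10.6290.

10.6290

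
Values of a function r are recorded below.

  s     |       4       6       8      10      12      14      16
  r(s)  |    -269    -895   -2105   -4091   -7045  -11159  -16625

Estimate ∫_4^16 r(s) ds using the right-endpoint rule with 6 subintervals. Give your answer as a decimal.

Δs = 2.
Sum = 2·[(-895) + (-2105) + (-4091) + (-7045) + (-11159) + (-16625)] = -83840.

-83840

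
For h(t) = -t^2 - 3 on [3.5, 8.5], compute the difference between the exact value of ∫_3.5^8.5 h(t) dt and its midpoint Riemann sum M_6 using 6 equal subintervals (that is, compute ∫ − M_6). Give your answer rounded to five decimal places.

-0.28935

Exact integral: ∫_3.5^8.5 h(t) dt ≈ -205.4166667.
M_6 ≈ -205.1273148.
Error ≈ -205.4166667 − (-205.1273148) ≈ -0.28935.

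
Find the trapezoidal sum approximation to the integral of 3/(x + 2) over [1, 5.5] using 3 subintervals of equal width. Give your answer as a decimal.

Δx = (5.5 − 1)/3 = 1.5.
f(1) = 1, f(2.5) = 2/3, f(4) = 0.5, f(5.5) = 0.4.
T_3 = (Δx/2)·[f(x_0) + 2f(x_1) + 2f(x_2) + f(x_3)].
Sum = 2.8.

2.8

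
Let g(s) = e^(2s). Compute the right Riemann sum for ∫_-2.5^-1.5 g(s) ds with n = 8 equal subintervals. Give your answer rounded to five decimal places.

Δs = (-1.5 − (-2.5))/8 = 0.125.
Right endpoints: -2.375, -2.25, -2.125, -2, -1.875, -1.75, -1.625, -1.5.
g(-2.375) ≈ 0.00865, g(-2.25) ≈ 0.01111, g(-2.125) ≈ 0.01426, g(-2) ≈ 0.01832, g(-1.875) ≈ 0.02352, g(-1.75) ≈ 0.03020, g(-1.625) ≈ 0.03877, g(-1.5) ≈ 0.04979.
Sum = Δs · [g(-2.375) + g(-2.25) + g(-2.125) + ...].
Sum ≈ 0.02433.

0.02433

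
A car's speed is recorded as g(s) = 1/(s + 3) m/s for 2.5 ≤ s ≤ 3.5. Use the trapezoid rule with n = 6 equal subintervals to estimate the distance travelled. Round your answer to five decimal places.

0.16708

Δs = (3.5 − 2.5)/6 = 1/6.
g(2.5) = 2/11, g(8/3) = 3/17, g(17/6) = 6/35, g(3) = 1/6, g(19/6) = 6/37, g(10/3) = 3/19, g(3.5) = 2/13.
T_6 = (Δs/2)·[g(s_0) + 2g(s_1) + ... + 2g(s_{5}) + g(s_6)].
Sum ≈ 0.16708.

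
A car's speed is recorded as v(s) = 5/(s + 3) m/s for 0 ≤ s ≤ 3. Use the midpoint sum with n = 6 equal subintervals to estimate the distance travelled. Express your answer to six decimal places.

3.461422

Δs = (3 − 0)/6 = 0.5.
Midpoints: 0.25, 0.75, 1.25, 1.75, 2.25, 2.75.
v(0.25) = 20/13, v(0.75) = 4/3, v(1.25) = 20/17, v(1.75) = 20/19, v(2.25) = 20/21, v(2.75) = 20/23.
Sum = Δs · [v(0.25) + v(0.75) + v(1.25) + ...].
Sum ≈ 3.461422.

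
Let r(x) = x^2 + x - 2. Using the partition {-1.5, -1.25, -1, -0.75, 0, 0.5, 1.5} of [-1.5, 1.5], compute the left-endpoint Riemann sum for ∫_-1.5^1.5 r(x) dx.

Subinterval widths: 0.25, 0.25, 0.25, 0.75, 0.5, 1.
Left endpoints: -1.5, -1.25, -1, -0.75, 0, 0.5.
r(-1.5) = -1.25, r(-1.25) = -1.6875, r(-1) = -2, r(-0.75) = -2.1875, r(0) = -2, r(0.5) = -1.25.
Sum = Σ Δx_i · r(x_i).
Sum = -5.125.

-5.125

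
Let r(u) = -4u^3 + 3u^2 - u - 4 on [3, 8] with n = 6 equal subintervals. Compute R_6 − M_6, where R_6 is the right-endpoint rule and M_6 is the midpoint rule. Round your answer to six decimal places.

-796.354167

R_6 = -4355.625.
M_6 ≈ -3559.27083333.
R_6 − M_6 ≈ -796.354167.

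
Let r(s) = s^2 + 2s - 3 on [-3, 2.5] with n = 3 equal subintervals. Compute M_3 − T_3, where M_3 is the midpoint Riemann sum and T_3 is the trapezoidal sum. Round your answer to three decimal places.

-4.622

M_3 ≈ -6.58218.
T_3 ≈ -1.96065.
M_3 − T_3 ≈ -4.622.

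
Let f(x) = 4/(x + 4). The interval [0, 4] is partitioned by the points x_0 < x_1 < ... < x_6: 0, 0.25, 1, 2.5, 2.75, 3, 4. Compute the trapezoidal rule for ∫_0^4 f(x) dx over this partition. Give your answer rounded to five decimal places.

2.78934

Subinterval widths: 0.25, 0.75, 1.5, 0.25, 0.25, 1.
f(0) = 1, f(0.25) = 16/17, f(1) = 0.8, f(2.5) = 8/13, f(2.75) = 16/27, f(3) = 4/7, f(4) = 0.5.
On each subinterval the trapezoid contributes (Δx_i/2)·[f(x_{i-1}) + f(x_i)].
Sum ≈ 2.78934.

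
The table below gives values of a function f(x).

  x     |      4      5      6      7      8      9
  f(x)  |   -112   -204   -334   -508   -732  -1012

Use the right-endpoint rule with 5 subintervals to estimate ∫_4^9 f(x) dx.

Δx = 1.
Sum = 1·[(-204) + (-334) + (-508) + (-732) + (-1012)] = -2790.

-2790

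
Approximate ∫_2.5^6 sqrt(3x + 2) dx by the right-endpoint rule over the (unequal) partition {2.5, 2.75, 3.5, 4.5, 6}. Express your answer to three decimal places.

14.097

Subinterval widths: 0.25, 0.75, 1, 1.5.
Right endpoints: 2.75, 3.5, 4.5, 6.
f(2.75) ≈ 3.202, f(3.5) ≈ 3.536, f(4.5) ≈ 3.937, f(6) ≈ 4.472.
Sum = Σ Δx_i · f(x_i).
Sum ≈ 14.097.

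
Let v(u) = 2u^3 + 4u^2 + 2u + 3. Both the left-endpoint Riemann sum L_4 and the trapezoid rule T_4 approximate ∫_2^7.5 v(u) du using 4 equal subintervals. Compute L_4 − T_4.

L_4 ≈ 1530.61133.
T_4 ≈ 2250.93945.
L_4 − T_4 = -720.328125.

-720.328125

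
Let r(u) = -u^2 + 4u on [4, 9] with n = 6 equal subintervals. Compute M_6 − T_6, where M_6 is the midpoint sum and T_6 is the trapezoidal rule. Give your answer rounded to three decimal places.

M_6 ≈ -91.37731.
T_6 ≈ -92.24537.
M_6 − T_6 ≈ 0.868.

0.868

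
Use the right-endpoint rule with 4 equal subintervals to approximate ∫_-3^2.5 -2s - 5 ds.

-32.3125

Δs = (2.5 − (-3))/4 = 1.375.
Right endpoints: -1.625, -0.25, 1.125, 2.5.
f(-1.625) = -1.75, f(-0.25) = -4.5, f(1.125) = -7.25, f(2.5) = -10.
Sum = Δs · [f(-1.625) + f(-0.25) + f(1.125) + f(2.5)].
Sum = -32.3125.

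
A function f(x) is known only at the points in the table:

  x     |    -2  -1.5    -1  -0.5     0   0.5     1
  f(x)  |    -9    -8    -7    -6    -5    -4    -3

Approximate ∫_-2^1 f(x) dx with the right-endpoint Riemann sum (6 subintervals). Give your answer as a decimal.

-16.5

Δx = 0.5.
Sum = 0.5·[(-8) + (-7) + (-6) + (-5) + (-4) + (-3)] = -16.5.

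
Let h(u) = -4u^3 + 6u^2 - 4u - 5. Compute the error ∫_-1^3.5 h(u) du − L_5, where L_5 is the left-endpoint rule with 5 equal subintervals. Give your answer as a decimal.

Exact integral: ∫_-1^3.5 h(u) du = -106.3125.
L_5 = -55.08.
Error = -106.3125 − (-55.08) = -51.2325.

-51.2325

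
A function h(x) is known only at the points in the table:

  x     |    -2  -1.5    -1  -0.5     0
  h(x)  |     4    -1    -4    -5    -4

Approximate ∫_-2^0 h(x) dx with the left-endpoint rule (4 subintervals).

Δx = 0.5.
Sum = 0.5·[4 + (-1) + (-4) + (-5)] = -3.

-3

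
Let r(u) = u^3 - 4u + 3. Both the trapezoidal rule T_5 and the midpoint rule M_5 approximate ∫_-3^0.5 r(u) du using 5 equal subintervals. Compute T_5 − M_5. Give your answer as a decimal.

T_5 = 6.69375.
M_5 = 8.3015625.
T_5 − M_5 = -1.6078125.

-1.6078125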